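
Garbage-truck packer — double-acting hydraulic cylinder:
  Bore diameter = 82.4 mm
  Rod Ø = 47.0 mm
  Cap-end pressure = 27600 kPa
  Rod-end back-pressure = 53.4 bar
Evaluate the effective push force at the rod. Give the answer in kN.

Cap-side area A_cap = π/4 × (82.4 mm)² = 5333 mm^2
Rod-side annular area A_ann = π/4 × (82.4² − 47.0²) = 3598 mm^2
Net thrust = P_cap·A_cap − P_rod·A_ann = 147.2 kN − 19.21 kN

F ≈ 128 kN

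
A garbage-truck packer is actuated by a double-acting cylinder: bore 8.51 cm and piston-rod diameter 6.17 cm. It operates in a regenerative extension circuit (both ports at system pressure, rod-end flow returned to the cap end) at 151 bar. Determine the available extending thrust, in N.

F ≈ 45100 N

With equal pressure on both faces, forces on the annular region cancel; the net push is pressure × rod cross-section.
Rod cross-section A_rod = π/4 × (6.17 cm)² = 29.90 cm^2
F = P × A_rod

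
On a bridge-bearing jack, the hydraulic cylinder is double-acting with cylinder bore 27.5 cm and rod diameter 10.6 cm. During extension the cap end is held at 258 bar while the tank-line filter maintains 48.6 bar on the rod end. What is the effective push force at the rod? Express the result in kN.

F ≈ 1290 kN

Cap-side area A_cap = π/4 × (27.5 cm)² = 594.0 cm^2
Rod-side annular area A_ann = π/4 × (27.5² − 10.6²) = 505.7 cm^2
Net thrust = P_cap·A_cap − P_rod·A_ann = 1532 kN − 245.8 kN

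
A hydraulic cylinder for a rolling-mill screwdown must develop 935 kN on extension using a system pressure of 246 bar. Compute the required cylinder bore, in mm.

Extension force acts on the full piston face: F = P × (π/4)D².
D = √(4F / (πP)) = √(4 × 935 kN / (π × 246 bar))

D ≈ 220 mm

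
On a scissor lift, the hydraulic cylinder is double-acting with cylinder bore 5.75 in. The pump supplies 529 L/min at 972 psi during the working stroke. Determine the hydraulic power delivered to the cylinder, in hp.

W ≈ 79.2 hp

Hydraulic power = P × Q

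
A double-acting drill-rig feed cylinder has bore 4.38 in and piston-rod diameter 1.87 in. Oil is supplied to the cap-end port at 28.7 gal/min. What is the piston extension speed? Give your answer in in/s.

Cap-side area A_cap = π/4 × (4.38 in)² = 15.07 in^2
v = Q / A

v ≈ 7.33 in/s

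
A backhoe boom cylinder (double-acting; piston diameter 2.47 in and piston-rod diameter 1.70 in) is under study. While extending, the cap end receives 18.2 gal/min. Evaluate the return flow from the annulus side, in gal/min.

Q_out ≈ 9.58 gal/min

Cap-side area A_cap = π/4 × (2.47 in)² = 4.792 in^2
Rod-side annular area A_ann = π/4 × (2.47² − 1.70²) = 2.522 in^2
Piston speed v = Q_in/A_cap; rod-end outflow Q_out = v × A_ann = Q_in × A_ann/A_cap.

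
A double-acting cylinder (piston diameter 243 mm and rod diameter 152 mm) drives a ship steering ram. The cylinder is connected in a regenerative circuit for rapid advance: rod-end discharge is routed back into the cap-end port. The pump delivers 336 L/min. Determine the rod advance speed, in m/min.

In regeneration the rod-end outflow joins the pump flow into the cap end, so the net volume the pump must supply per unit advance equals the rod cross-section area.
Rod cross-section A_rod = π/4 × (152 mm)² = 18150 mm^2
v = Q_pump / A_rod

v ≈ 18.5 m/min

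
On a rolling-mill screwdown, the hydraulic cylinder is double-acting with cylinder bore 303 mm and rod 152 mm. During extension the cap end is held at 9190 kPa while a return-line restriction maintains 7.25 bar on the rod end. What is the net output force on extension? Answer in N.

F ≈ 6.24e5 N

Cap-side area A_cap = π/4 × (303 mm)² = 72110 mm^2
Rod-side annular area A_ann = π/4 × (303² − 152²) = 53960 mm^2
Net thrust = P_cap·A_cap − P_rod·A_ann = 6.627e5 N − 39120 N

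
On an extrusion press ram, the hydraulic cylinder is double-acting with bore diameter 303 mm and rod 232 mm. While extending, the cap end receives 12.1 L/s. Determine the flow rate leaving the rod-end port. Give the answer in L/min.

Cap-side area A_cap = π/4 × (303 mm)² = 72110 mm^2
Rod-side annular area A_ann = π/4 × (303² − 232²) = 29830 mm^2
Piston speed v = Q_in/A_cap; rod-end outflow Q_out = v × A_ann = Q_in × A_ann/A_cap.

Q_out ≈ 300 L/min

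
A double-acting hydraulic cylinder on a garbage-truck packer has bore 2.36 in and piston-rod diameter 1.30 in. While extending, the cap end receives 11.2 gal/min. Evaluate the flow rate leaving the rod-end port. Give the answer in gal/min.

Q_out ≈ 7.80 gal/min

Cap-side area A_cap = π/4 × (2.36 in)² = 4.374 in^2
Rod-side annular area A_ann = π/4 × (2.36² − 1.30²) = 3.047 in^2
Piston speed v = Q_in/A_cap; rod-end outflow Q_out = v × A_ann = Q_in × A_ann/A_cap.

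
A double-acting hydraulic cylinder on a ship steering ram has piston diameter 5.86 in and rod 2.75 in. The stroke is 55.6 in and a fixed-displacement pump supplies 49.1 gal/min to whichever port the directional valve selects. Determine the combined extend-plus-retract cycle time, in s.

Cap-side area A_cap = π/4 × (5.86 in)² = 26.97 in^2
Rod-side annular area A_ann = π/4 × (5.86² − 2.75²) = 21.03 in^2
t_ext = A_cap·L/Q = 7.933 s
t_ret = A_ann·L/Q = 6.186 s
t_cycle = t_ext + t_ret

t ≈ 14.1 s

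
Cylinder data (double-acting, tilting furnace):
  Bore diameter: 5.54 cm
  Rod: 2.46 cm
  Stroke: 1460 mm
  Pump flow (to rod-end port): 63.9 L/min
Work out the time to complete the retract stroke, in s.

Rod-side annular area A_ann = π/4 × (5.54² − 2.46²) = 19.35 cm^2
Swept volume V = A × L; t = V / Q = A·L / Q

t ≈ 2.65 s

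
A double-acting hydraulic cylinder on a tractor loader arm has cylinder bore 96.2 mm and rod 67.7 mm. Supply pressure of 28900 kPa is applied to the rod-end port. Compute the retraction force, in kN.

F ≈ 106 kN

Rod-side annular area A_ann = π/4 × (96.2² − 67.7²) = 3669 mm^2
On retraction the pressure acts on the annular area (bore minus rod).
F = P × A_ann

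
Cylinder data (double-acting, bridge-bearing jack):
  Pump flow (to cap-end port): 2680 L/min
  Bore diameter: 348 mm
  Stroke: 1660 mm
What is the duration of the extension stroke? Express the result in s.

t ≈ 3.53 s

Cap-side area A_cap = π/4 × (348 mm)² = 95110 mm^2
Swept volume V = A × L; t = V / Q = A·L / Q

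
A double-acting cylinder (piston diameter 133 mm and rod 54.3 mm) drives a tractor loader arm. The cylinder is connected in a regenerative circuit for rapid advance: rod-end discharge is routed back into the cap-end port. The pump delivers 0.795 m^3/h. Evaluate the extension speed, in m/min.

In regeneration the rod-end outflow joins the pump flow into the cap end, so the net volume the pump must supply per unit advance equals the rod cross-section area.
Rod cross-section A_rod = π/4 × (54.3 mm)² = 2316 mm^2
v = Q_pump / A_rod

v ≈ 5.72 m/min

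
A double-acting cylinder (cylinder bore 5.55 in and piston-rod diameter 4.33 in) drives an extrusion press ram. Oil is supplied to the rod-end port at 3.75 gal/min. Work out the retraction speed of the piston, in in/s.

v ≈ 1.53 in/s

Rod-side annular area A_ann = π/4 × (5.55² − 4.33²) = 9.467 in^2
Flow into the rod-end port fills the annular volume.
v = Q / A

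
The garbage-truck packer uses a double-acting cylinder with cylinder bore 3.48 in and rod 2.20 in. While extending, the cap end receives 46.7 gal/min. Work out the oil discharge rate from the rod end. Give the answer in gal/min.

Q_out ≈ 28.0 gal/min

Cap-side area A_cap = π/4 × (3.48 in)² = 9.511 in^2
Rod-side annular area A_ann = π/4 × (3.48² − 2.20²) = 5.710 in^2
Piston speed v = Q_in/A_cap; rod-end outflow Q_out = v × A_ann = Q_in × A_ann/A_cap.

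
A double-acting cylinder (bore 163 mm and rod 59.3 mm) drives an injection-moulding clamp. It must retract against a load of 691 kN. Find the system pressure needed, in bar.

P ≈ 382 bar

Rod-side annular area A_ann = π/4 × (163² − 59.3²) = 18110 mm^2
Retraction: pressure acts on the annular area.
P = F / A = 691 kN / A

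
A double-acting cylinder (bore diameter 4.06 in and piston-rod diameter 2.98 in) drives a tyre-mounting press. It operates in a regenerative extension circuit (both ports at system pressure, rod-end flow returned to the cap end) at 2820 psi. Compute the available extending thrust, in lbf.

F ≈ 19700 lbf

With equal pressure on both faces, forces on the annular region cancel; the net push is pressure × rod cross-section.
Rod cross-section A_rod = π/4 × (2.98 in)² = 6.975 in^2
F = P × A_rod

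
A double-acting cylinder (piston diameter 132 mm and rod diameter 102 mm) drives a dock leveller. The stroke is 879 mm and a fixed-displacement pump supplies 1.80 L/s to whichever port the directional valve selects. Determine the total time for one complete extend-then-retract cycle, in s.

Cap-side area A_cap = π/4 × (132 mm)² = 13680 mm^2
Rod-side annular area A_ann = π/4 × (132² − 102²) = 5513 mm^2
t_ext = A_cap·L/Q = 6.683 s
t_ret = A_ann·L/Q = 2.692 s
t_cycle = t_ext + t_ret

t ≈ 9.38 s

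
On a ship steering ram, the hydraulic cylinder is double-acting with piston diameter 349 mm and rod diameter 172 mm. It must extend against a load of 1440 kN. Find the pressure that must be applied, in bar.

P ≈ 151 bar

Cap-side area A_cap = π/4 × (349 mm)² = 95660 mm^2
P = F / A = 1440 kN / A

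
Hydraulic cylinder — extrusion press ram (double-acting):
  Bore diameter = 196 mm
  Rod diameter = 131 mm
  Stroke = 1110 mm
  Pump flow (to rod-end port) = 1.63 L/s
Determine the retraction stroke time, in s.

t ≈ 11.4 s

Rod-side annular area A_ann = π/4 × (196² − 131²) = 16690 mm^2
Swept volume V = A × L; t = V / Q = A·L / Q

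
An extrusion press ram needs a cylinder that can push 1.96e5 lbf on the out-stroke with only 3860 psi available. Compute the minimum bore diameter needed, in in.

Extension force acts on the full piston face: F = P × (π/4)D².
D = √(4F / (πP)) = √(4 × 1.96e5 lbf / (π × 3860 psi))

D ≈ 8.04 in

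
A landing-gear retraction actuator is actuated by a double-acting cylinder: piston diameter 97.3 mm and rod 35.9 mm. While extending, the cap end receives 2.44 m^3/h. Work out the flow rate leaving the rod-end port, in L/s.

Cap-side area A_cap = π/4 × (97.3 mm)² = 7436 mm^2
Rod-side annular area A_ann = π/4 × (97.3² − 35.9²) = 6423 mm^2
Piston speed v = Q_in/A_cap; rod-end outflow Q_out = v × A_ann = Q_in × A_ann/A_cap.

Q_out ≈ 0.586 L/s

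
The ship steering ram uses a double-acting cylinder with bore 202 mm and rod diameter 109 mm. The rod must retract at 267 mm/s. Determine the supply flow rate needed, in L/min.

Rod-side annular area A_ann = π/4 × (202² − 109²) = 22720 mm^2
Q = A × v

Q ≈ 364 L/min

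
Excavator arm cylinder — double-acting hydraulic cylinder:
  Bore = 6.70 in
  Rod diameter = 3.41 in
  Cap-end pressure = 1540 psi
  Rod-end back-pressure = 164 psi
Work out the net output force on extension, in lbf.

Cap-side area A_cap = π/4 × (6.70 in)² = 35.26 in^2
Rod-side annular area A_ann = π/4 × (6.70² − 3.41²) = 26.12 in^2
Net thrust = P_cap·A_cap − P_rod·A_ann = 54300 lbf − 4284 lbf

F ≈ 50000 lbf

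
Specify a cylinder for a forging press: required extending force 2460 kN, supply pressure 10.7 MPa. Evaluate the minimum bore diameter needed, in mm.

Extension force acts on the full piston face: F = P × (π/4)D².
D = √(4F / (πP)) = √(4 × 2460 kN / (π × 10.7 MPa))

D ≈ 541 mm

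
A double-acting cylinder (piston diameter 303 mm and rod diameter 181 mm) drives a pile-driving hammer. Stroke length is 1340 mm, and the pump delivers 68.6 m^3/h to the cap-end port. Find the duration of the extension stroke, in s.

Cap-side area A_cap = π/4 × (303 mm)² = 72110 mm^2
Swept volume V = A × L; t = V / Q = A·L / Q

t ≈ 5.07 s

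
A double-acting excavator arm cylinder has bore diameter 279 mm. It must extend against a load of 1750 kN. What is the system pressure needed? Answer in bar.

P ≈ 286 bar

Cap-side area A_cap = π/4 × (279 mm)² = 61140 mm^2
P = F / A = 1750 kN / A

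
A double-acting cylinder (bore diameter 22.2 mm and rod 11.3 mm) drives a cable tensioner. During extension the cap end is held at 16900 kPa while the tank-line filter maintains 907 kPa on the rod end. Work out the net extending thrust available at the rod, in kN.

F ≈ 6.28 kN

Cap-side area A_cap = π/4 × (22.2 mm)² = 387.1 mm^2
Rod-side annular area A_ann = π/4 × (22.2² − 11.3²) = 286.8 mm^2
Net thrust = P_cap·A_cap − P_rod·A_ann = 6.542 kN − 0.2601 kN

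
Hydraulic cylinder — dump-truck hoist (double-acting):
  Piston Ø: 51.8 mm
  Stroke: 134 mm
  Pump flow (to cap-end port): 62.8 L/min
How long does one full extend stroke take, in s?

Cap-side area A_cap = π/4 × (51.8 mm)² = 2107 mm^2
Swept volume V = A × L; t = V / Q = A·L / Q

t ≈ 0.270 s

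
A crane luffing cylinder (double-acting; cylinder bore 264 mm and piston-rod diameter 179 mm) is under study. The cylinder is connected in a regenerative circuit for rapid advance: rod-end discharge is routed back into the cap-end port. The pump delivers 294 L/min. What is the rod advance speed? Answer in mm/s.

In regeneration the rod-end outflow joins the pump flow into the cap end, so the net volume the pump must supply per unit advance equals the rod cross-section area.
Rod cross-section A_rod = π/4 × (179 mm)² = 25160 mm^2
v = Q_pump / A_rod

v ≈ 195 mm/s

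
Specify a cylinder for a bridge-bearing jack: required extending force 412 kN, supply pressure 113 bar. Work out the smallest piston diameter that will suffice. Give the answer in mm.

D ≈ 215 mm

Extension force acts on the full piston face: F = P × (π/4)D².
D = √(4F / (πP)) = √(4 × 412 kN / (π × 113 bar))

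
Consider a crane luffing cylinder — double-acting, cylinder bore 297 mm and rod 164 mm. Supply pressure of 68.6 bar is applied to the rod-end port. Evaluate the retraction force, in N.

Rod-side annular area A_ann = π/4 × (297² − 164²) = 48160 mm^2
On retraction the pressure acts on the annular area (bore minus rod).
F = P × A_ann

F ≈ 3.30e5 N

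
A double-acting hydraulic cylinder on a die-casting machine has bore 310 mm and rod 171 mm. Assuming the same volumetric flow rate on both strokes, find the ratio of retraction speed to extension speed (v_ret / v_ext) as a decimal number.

Cap-side area A_cap = π/4 × (310 mm)² = 75480 mm^2
Rod-side annular area A_ann = π/4 × (310² − 171²) = 52510 mm^2
For equal Q, v ∝ 1/A, so v_ret/v_ext = A_cap/A_ann.

v_ret/v_ext ≈ 1.44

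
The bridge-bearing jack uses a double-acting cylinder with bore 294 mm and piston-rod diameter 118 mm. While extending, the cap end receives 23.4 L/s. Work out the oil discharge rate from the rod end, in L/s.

Q_out ≈ 19.6 L/s

Cap-side area A_cap = π/4 × (294 mm)² = 67890 mm^2
Rod-side annular area A_ann = π/4 × (294² − 118²) = 56950 mm^2
Piston speed v = Q_in/A_cap; rod-end outflow Q_out = v × A_ann = Q_in × A_ann/A_cap.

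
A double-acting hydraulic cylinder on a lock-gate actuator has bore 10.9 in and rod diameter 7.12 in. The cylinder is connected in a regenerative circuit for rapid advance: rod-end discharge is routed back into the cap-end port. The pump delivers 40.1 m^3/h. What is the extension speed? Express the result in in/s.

In regeneration the rod-end outflow joins the pump flow into the cap end, so the net volume the pump must supply per unit advance equals the rod cross-section area.
Rod cross-section A_rod = π/4 × (7.12 in)² = 39.82 in^2
v = Q_pump / A_rod

v ≈ 17.1 in/s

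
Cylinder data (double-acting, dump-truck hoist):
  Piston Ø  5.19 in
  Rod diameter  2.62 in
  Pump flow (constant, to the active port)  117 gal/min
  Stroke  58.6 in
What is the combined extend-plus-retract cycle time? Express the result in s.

Cap-side area A_cap = π/4 × (5.19 in)² = 21.16 in^2
Rod-side annular area A_ann = π/4 × (5.19² − 2.62²) = 15.76 in^2
t_ext = A_cap·L/Q = 2.752 s
t_ret = A_ann·L/Q = 2.051 s
t_cycle = t_ext + t_ret

t ≈ 4.80 s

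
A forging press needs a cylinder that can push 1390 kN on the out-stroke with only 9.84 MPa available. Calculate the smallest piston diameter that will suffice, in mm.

D ≈ 424 mm

Extension force acts on the full piston face: F = P × (π/4)D².
D = √(4F / (πP)) = √(4 × 1390 kN / (π × 9.84 MPa))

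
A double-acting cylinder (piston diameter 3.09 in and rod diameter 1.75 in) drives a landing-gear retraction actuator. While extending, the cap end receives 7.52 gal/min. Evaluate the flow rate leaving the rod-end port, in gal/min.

Q_out ≈ 5.11 gal/min

Cap-side area A_cap = π/4 × (3.09 in)² = 7.499 in^2
Rod-side annular area A_ann = π/4 × (3.09² − 1.75²) = 5.094 in^2
Piston speed v = Q_in/A_cap; rod-end outflow Q_out = v × A_ann = Q_in × A_ann/A_cap.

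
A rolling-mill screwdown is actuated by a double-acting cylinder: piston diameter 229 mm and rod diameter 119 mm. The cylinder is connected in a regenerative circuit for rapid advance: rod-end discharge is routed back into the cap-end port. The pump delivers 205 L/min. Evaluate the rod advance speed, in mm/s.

v ≈ 307 mm/s

In regeneration the rod-end outflow joins the pump flow into the cap end, so the net volume the pump must supply per unit advance equals the rod cross-section area.
Rod cross-section A_rod = π/4 × (119 mm)² = 11120 mm^2
v = Q_pump / A_rod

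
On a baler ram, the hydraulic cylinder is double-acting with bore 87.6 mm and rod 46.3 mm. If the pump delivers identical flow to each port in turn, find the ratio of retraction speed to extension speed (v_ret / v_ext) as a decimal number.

v_ret/v_ext ≈ 1.39

Cap-side area A_cap = π/4 × (87.6 mm)² = 6027 mm^2
Rod-side annular area A_ann = π/4 × (87.6² − 46.3²) = 4343 mm^2
For equal Q, v ∝ 1/A, so v_ret/v_ext = A_cap/A_ann.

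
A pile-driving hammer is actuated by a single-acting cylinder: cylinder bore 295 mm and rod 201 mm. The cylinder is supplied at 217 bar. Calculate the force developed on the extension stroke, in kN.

Cap-side area A_cap = π/4 × (295 mm)² = 68350 mm^2
F = P × A_cap = 217 bar × A_cap

F ≈ 1480 kN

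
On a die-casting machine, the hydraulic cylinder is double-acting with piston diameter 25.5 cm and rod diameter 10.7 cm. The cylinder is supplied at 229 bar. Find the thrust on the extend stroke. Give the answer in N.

F ≈ 1.17e6 N

Cap-side area A_cap = π/4 × (25.5 cm)² = 510.7 cm^2
F = P × A_cap = 229 bar × A_cap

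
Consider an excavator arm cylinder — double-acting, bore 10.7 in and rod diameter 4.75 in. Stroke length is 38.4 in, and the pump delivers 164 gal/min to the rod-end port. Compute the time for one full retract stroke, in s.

Rod-side annular area A_ann = π/4 × (10.7² − 4.75²) = 72.20 in^2
Swept volume V = A × L; t = V / Q = A·L / Q

t ≈ 4.39 s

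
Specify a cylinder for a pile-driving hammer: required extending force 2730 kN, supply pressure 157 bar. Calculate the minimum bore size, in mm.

D ≈ 471 mm

Extension force acts on the full piston face: F = P × (π/4)D².
D = √(4F / (πP)) = √(4 × 2730 kN / (π × 157 bar))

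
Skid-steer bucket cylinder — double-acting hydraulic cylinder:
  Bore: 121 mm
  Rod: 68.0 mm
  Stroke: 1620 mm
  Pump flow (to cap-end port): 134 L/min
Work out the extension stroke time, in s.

Cap-side area A_cap = π/4 × (121 mm)² = 11500 mm^2
Swept volume V = A × L; t = V / Q = A·L / Q

t ≈ 8.34 s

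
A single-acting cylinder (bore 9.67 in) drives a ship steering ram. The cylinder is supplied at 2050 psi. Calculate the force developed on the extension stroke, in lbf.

F ≈ 1.51e5 lbf

Cap-side area A_cap = π/4 × (9.67 in)² = 73.44 in^2
F = P × A_cap = 2050 psi × A_cap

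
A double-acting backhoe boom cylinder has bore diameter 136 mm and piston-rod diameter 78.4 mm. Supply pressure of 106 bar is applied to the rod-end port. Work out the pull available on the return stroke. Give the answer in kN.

F ≈ 103 kN

Rod-side annular area A_ann = π/4 × (136² − 78.4²) = 9699 mm^2
On retraction the pressure acts on the annular area (bore minus rod).
F = P × A_ann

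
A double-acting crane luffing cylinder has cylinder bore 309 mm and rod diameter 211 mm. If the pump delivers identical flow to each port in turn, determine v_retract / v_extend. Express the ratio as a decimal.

Cap-side area A_cap = π/4 × (309 mm)² = 74990 mm^2
Rod-side annular area A_ann = π/4 × (309² − 211²) = 40020 mm^2
For equal Q, v ∝ 1/A, so v_ret/v_ext = A_cap/A_ann.

v_ret/v_ext ≈ 1.87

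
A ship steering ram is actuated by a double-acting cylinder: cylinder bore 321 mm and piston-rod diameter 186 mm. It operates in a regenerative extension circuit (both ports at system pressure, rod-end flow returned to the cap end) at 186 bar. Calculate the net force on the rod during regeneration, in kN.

With equal pressure on both faces, forces on the annular region cancel; the net push is pressure × rod cross-section.
Rod cross-section A_rod = π/4 × (186 mm)² = 27170 mm^2
F = P × A_rod

F ≈ 505 kN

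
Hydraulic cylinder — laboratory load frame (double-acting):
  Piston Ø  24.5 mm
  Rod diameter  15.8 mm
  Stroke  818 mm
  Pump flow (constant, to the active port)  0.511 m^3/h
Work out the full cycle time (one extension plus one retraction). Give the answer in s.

t ≈ 4.30 s

Cap-side area A_cap = π/4 × (24.5 mm)² = 471.4 mm^2
Rod-side annular area A_ann = π/4 × (24.5² − 15.8²) = 275.4 mm^2
t_ext = A_cap·L/Q = 2.717 s
t_ret = A_ann·L/Q = 1.587 s
t_cycle = t_ext + t_ret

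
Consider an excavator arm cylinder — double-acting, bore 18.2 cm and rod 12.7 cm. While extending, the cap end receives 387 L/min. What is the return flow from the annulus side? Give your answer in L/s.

Q_out ≈ 3.31 L/s

Cap-side area A_cap = π/4 × (18.2 cm)² = 260.2 cm^2
Rod-side annular area A_ann = π/4 × (18.2² − 12.7²) = 133.5 cm^2
Piston speed v = Q_in/A_cap; rod-end outflow Q_out = v × A_ann = Q_in × A_ann/A_cap.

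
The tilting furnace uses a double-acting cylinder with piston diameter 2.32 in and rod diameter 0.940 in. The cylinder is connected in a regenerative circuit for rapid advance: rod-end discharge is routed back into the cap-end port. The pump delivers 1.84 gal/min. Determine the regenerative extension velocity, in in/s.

In regeneration the rod-end outflow joins the pump flow into the cap end, so the net volume the pump must supply per unit advance equals the rod cross-section area.
Rod cross-section A_rod = π/4 × (0.940 in)² = 0.6940 in^2
v = Q_pump / A_rod

v ≈ 10.2 in/s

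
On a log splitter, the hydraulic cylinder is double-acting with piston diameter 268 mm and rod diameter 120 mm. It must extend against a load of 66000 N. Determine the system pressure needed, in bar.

P ≈ 11.7 bar

Cap-side area A_cap = π/4 × (268 mm)² = 56410 mm^2
P = F / A = 66000 N / A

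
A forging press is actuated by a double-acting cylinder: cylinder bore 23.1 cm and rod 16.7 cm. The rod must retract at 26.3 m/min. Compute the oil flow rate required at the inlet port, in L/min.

Rod-side annular area A_ann = π/4 × (23.1² − 16.7²) = 200.1 cm^2
Q = A × v

Q ≈ 526 L/min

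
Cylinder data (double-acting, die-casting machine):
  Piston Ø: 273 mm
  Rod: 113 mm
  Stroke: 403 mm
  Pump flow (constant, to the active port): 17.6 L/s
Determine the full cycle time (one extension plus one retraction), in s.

t ≈ 2.45 s

Cap-side area A_cap = π/4 × (273 mm)² = 58530 mm^2
Rod-side annular area A_ann = π/4 × (273² − 113²) = 48510 mm^2
t_ext = A_cap·L/Q = 1.340 s
t_ret = A_ann·L/Q = 1.111 s
t_cycle = t_ext + t_ret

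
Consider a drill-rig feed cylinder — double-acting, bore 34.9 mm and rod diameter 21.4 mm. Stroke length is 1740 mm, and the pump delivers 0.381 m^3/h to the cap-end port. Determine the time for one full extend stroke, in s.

t ≈ 15.7 s

Cap-side area A_cap = π/4 × (34.9 mm)² = 956.6 mm^2
Swept volume V = A × L; t = V / Q = A·L / Q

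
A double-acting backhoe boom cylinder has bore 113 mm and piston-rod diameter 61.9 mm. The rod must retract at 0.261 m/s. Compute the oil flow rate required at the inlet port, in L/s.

Q ≈ 1.83 L/s

Rod-side annular area A_ann = π/4 × (113² − 61.9²) = 7019 mm^2
Q = A × v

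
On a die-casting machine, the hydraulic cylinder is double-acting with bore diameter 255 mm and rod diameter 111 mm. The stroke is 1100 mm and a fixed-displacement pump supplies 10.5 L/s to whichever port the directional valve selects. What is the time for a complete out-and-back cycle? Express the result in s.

Cap-side area A_cap = π/4 × (255 mm)² = 51070 mm^2
Rod-side annular area A_ann = π/4 × (255² − 111²) = 41390 mm^2
t_ext = A_cap·L/Q = 5.350 s
t_ret = A_ann·L/Q = 4.336 s
t_cycle = t_ext + t_ret

t ≈ 9.69 s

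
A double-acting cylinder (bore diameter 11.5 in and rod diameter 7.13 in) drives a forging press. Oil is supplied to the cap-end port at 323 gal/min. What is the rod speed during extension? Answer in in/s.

Cap-side area A_cap = π/4 × (11.5 in)² = 103.9 in^2
v = Q / A

v ≈ 12.0 in/s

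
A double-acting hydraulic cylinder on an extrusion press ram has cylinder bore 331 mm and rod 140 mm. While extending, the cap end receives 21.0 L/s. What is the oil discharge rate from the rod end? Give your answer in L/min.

Cap-side area A_cap = π/4 × (331 mm)² = 86050 mm^2
Rod-side annular area A_ann = π/4 × (331² − 140²) = 70660 mm^2
Piston speed v = Q_in/A_cap; rod-end outflow Q_out = v × A_ann = Q_in × A_ann/A_cap.

Q_out ≈ 1030 L/min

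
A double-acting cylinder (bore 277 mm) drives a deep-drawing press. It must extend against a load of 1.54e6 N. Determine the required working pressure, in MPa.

P ≈ 25.6 MPa

Cap-side area A_cap = π/4 × (277 mm)² = 60260 mm^2
P = F / A = 1.54e6 N / A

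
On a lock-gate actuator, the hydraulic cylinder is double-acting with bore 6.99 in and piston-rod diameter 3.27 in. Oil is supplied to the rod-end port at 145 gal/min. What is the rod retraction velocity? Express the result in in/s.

Rod-side annular area A_ann = π/4 × (6.99² − 3.27²) = 29.98 in^2
Flow into the rod-end port fills the annular volume.
v = Q / A

v ≈ 18.6 in/s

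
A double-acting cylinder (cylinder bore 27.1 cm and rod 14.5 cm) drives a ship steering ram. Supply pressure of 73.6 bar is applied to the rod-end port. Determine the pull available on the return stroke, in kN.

F ≈ 303 kN

Rod-side annular area A_ann = π/4 × (27.1² − 14.5²) = 411.7 cm^2
On retraction the pressure acts on the annular area (bore minus rod).
F = P × A_ann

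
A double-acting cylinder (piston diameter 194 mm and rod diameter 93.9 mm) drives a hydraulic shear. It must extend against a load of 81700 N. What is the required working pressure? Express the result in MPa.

P ≈ 2.76 MPa

Cap-side area A_cap = π/4 × (194 mm)² = 29560 mm^2
P = F / A = 81700 N / A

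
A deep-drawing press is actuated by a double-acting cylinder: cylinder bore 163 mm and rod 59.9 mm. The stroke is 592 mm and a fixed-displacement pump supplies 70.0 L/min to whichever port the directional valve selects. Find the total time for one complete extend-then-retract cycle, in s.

Cap-side area A_cap = π/4 × (163 mm)² = 20870 mm^2
Rod-side annular area A_ann = π/4 × (163² − 59.9²) = 18050 mm^2
t_ext = A_cap·L/Q = 10.59 s
t_ret = A_ann·L/Q = 9.159 s
t_cycle = t_ext + t_ret

t ≈ 19.7 s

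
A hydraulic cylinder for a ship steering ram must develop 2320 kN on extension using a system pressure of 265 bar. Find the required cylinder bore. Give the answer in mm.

Extension force acts on the full piston face: F = P × (π/4)D².
D = √(4F / (πP)) = √(4 × 2320 kN / (π × 265 bar))

D ≈ 334 mm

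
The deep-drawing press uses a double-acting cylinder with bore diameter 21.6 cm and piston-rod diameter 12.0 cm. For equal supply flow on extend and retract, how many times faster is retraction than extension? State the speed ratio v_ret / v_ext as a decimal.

Cap-side area A_cap = π/4 × (21.6 cm)² = 366.4 cm^2
Rod-side annular area A_ann = π/4 × (21.6² − 12.0²) = 253.3 cm^2
For equal Q, v ∝ 1/A, so v_ret/v_ext = A_cap/A_ann.

v_ret/v_ext ≈ 1.45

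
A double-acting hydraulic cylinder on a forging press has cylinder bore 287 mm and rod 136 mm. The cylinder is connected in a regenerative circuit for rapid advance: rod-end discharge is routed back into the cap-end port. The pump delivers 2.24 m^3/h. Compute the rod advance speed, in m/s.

v ≈ 0.0428 m/s

In regeneration the rod-end outflow joins the pump flow into the cap end, so the net volume the pump must supply per unit advance equals the rod cross-section area.
Rod cross-section A_rod = π/4 × (136 mm)² = 14530 mm^2
v = Q_pump / A_rod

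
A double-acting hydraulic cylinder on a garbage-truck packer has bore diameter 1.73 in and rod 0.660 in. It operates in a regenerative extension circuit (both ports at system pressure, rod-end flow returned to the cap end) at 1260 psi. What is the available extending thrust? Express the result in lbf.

F ≈ 431 lbf

With equal pressure on both faces, forces on the annular region cancel; the net push is pressure × rod cross-section.
Rod cross-section A_rod = π/4 × (0.660 in)² = 0.3421 in^2
F = P × A_rod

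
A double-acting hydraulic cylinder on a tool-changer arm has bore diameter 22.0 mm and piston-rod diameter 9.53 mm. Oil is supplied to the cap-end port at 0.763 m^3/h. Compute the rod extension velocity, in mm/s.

v ≈ 558 mm/s

Cap-side area A_cap = π/4 × (22.0 mm)² = 380.1 mm^2
v = Q / A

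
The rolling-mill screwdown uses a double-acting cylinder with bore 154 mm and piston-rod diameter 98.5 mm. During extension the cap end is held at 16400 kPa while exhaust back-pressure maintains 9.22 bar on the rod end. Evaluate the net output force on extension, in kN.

F ≈ 295 kN

Cap-side area A_cap = π/4 × (154 mm)² = 18630 mm^2
Rod-side annular area A_ann = π/4 × (154² − 98.5²) = 11010 mm^2
Net thrust = P_cap·A_cap − P_rod·A_ann = 305.5 kN − 10.15 kN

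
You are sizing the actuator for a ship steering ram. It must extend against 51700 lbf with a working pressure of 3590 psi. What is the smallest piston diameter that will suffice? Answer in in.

D ≈ 4.28 in

Extension force acts on the full piston face: F = P × (π/4)D².
D = √(4F / (πP)) = √(4 × 51700 lbf / (π × 3590 psi))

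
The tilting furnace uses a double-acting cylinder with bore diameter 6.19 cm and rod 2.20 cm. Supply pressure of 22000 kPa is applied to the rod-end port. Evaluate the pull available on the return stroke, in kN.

Rod-side annular area A_ann = π/4 × (6.19² − 2.20²) = 26.29 cm^2
On retraction the pressure acts on the annular area (bore minus rod).
F = P × A_ann

F ≈ 57.8 kN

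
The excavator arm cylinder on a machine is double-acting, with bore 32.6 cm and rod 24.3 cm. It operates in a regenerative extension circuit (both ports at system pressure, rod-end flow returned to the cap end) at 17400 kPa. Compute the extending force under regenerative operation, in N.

F ≈ 8.07e5 N

With equal pressure on both faces, forces on the annular region cancel; the net push is pressure × rod cross-section.
Rod cross-section A_rod = π/4 × (24.3 cm)² = 463.8 cm^2
F = P × A_rod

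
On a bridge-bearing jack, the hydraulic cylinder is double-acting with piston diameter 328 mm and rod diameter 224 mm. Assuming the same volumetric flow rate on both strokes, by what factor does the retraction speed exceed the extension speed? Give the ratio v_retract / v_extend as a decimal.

v_ret/v_ext ≈ 1.87

Cap-side area A_cap = π/4 × (328 mm)² = 84500 mm^2
Rod-side annular area A_ann = π/4 × (328² − 224²) = 45090 mm^2
For equal Q, v ∝ 1/A, so v_ret/v_ext = A_cap/A_ann.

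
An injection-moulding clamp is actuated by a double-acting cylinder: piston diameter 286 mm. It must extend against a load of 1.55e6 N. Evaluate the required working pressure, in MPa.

P ≈ 24.1 MPa

Cap-side area A_cap = π/4 × (286 mm)² = 64240 mm^2
P = F / A = 1.55e6 N / A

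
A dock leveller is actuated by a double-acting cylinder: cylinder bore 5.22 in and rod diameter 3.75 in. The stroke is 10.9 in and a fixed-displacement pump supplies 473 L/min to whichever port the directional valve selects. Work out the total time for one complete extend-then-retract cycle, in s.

Cap-side area A_cap = π/4 × (5.22 in)² = 21.40 in^2
Rod-side annular area A_ann = π/4 × (5.22² − 3.75²) = 10.36 in^2
t_ext = A_cap·L/Q = 0.4849 s
t_ret = A_ann·L/Q = 0.2346 s
t_cycle = t_ext + t_ret

t ≈ 0.720 s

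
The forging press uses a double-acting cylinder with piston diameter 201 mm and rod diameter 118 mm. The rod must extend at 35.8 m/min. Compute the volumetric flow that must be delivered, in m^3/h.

Q ≈ 68.2 m^3/h

Cap-side area A_cap = π/4 × (201 mm)² = 31730 mm^2
Q = A × v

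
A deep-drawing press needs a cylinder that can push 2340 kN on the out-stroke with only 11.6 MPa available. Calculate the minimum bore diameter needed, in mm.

Extension force acts on the full piston face: F = P × (π/4)D².
D = √(4F / (πP)) = √(4 × 2340 kN / (π × 11.6 MPa))

D ≈ 507 mm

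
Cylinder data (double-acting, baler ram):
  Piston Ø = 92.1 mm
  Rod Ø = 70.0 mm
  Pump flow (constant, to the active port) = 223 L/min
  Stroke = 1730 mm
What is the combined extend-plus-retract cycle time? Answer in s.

Cap-side area A_cap = π/4 × (92.1 mm)² = 6662 mm^2
Rod-side annular area A_ann = π/4 × (92.1² − 70.0²) = 2814 mm^2
t_ext = A_cap·L/Q = 3.101 s
t_ret = A_ann·L/Q = 1.310 s
t_cycle = t_ext + t_ret

t ≈ 4.41 s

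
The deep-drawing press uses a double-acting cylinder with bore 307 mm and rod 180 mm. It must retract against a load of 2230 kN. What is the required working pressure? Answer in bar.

Rod-side annular area A_ann = π/4 × (307² − 180²) = 48580 mm^2
Retraction: pressure acts on the annular area.
P = F / A = 2230 kN / A

P ≈ 459 bar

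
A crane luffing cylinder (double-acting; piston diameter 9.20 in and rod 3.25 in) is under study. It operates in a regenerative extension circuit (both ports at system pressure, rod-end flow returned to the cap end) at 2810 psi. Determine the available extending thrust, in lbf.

F ≈ 23300 lbf

With equal pressure on both faces, forces on the annular region cancel; the net push is pressure × rod cross-section.
Rod cross-section A_rod = π/4 × (3.25 in)² = 8.296 in^2
F = P × A_rod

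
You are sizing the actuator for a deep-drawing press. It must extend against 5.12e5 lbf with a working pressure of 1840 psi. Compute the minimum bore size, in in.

Extension force acts on the full piston face: F = P × (π/4)D².
D = √(4F / (πP)) = √(4 × 5.12e5 lbf / (π × 1840 psi))

D ≈ 18.8 in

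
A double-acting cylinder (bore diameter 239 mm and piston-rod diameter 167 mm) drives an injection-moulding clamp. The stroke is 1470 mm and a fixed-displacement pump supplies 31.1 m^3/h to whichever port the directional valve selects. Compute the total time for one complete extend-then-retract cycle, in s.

Cap-side area A_cap = π/4 × (239 mm)² = 44860 mm^2
Rod-side annular area A_ann = π/4 × (239² − 167²) = 22960 mm^2
t_ext = A_cap·L/Q = 7.634 s
t_ret = A_ann·L/Q = 3.907 s
t_cycle = t_ext + t_ret

t ≈ 11.5 s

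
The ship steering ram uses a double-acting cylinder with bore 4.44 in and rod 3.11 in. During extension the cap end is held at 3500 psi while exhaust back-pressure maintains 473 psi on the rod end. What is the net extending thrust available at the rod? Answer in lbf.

F ≈ 50500 lbf

Cap-side area A_cap = π/4 × (4.44 in)² = 15.48 in^2
Rod-side annular area A_ann = π/4 × (4.44² − 3.11²) = 7.887 in^2
Net thrust = P_cap·A_cap − P_rod·A_ann = 54190 lbf − 3730 lbf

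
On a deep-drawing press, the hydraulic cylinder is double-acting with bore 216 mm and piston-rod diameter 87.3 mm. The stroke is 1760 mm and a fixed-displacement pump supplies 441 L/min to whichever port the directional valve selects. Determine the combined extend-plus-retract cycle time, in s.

t ≈ 16.1 s

Cap-side area A_cap = π/4 × (216 mm)² = 36640 mm^2
Rod-side annular area A_ann = π/4 × (216² − 87.3²) = 30660 mm^2
t_ext = A_cap·L/Q = 8.775 s
t_ret = A_ann·L/Q = 7.341 s
t_cycle = t_ext + t_ret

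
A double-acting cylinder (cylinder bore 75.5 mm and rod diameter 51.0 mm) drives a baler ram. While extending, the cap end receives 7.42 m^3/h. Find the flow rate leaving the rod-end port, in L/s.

Cap-side area A_cap = π/4 × (75.5 mm)² = 4477 mm^2
Rod-side annular area A_ann = π/4 × (75.5² − 51.0²) = 2434 mm^2
Piston speed v = Q_in/A_cap; rod-end outflow Q_out = v × A_ann = Q_in × A_ann/A_cap.

Q_out ≈ 1.12 L/s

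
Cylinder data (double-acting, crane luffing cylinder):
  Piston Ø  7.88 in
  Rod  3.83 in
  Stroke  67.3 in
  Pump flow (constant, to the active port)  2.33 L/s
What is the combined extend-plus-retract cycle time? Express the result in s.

Cap-side area A_cap = π/4 × (7.88 in)² = 48.77 in^2
Rod-side annular area A_ann = π/4 × (7.88² − 3.83²) = 37.25 in^2
t_ext = A_cap·L/Q = 23.08 s
t_ret = A_ann·L/Q = 17.63 s
t_cycle = t_ext + t_ret

t ≈ 40.7 s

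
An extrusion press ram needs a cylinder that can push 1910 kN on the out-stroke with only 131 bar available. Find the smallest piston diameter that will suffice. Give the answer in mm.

D ≈ 431 mm

Extension force acts on the full piston face: F = P × (π/4)D².
D = √(4F / (πP)) = √(4 × 1910 kN / (π × 131 bar))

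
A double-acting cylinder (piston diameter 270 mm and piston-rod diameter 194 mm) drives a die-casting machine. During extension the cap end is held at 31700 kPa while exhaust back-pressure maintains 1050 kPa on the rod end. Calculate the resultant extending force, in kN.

F ≈ 1790 kN

Cap-side area A_cap = π/4 × (270 mm)² = 57260 mm^2
Rod-side annular area A_ann = π/4 × (270² − 194²) = 27700 mm^2
Net thrust = P_cap·A_cap − P_rod·A_ann = 1815 kN − 29.08 kN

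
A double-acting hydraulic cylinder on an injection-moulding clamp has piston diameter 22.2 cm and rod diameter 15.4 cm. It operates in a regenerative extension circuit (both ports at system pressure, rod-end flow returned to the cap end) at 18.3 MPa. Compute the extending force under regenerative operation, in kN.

With equal pressure on both faces, forces on the annular region cancel; the net push is pressure × rod cross-section.
Rod cross-section A_rod = π/4 × (15.4 cm)² = 186.3 cm^2
F = P × A_rod

F ≈ 341 kN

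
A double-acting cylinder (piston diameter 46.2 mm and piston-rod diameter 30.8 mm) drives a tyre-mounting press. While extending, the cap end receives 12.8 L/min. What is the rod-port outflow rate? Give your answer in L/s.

Cap-side area A_cap = π/4 × (46.2 mm)² = 1676 mm^2
Rod-side annular area A_ann = π/4 × (46.2² − 30.8²) = 931.3 mm^2
Piston speed v = Q_in/A_cap; rod-end outflow Q_out = v × A_ann = Q_in × A_ann/A_cap.

Q_out ≈ 0.119 L/s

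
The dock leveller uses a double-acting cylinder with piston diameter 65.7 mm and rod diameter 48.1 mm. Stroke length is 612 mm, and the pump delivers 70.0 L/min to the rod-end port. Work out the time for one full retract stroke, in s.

Rod-side annular area A_ann = π/4 × (65.7² − 48.1²) = 1573 mm^2
Swept volume V = A × L; t = V / Q = A·L / Q

t ≈ 0.825 s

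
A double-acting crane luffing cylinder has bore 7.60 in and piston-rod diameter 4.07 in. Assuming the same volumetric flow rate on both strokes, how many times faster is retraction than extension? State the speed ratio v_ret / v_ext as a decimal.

Cap-side area A_cap = π/4 × (7.60 in)² = 45.36 in^2
Rod-side annular area A_ann = π/4 × (7.60² − 4.07²) = 32.35 in^2
For equal Q, v ∝ 1/A, so v_ret/v_ext = A_cap/A_ann.

v_ret/v_ext ≈ 1.40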